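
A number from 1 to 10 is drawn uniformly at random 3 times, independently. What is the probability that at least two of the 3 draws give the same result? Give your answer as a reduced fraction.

P(all 3 different) = 10/10 · 9/10 · ··· · 8/10 = 18/25.
P(at least two equal) = 1 − 18/25 = 7/25.

7/25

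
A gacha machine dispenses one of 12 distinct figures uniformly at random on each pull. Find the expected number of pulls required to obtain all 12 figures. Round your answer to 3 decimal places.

37.239

After i distinct types are collected, each trial gives a new one with probability (12−i)/12, so the expected wait for the next new type is 12/(12−i).
E = 12/12 + 12/11 + 12/10 + 12/9 + 12/8 + 12/7 + 12/6 + 12/5 + 12/4 + 12/3 + 12/2 + 12/1 = 86021/2310 ≈ 37.239.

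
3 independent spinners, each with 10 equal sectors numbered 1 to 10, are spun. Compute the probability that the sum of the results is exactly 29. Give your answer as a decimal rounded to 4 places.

There are 10^3 = 1000 equally likely outcomes.
The number of ordered 3-tuples from {1,…,10} summing to 29 is 3.
P(sum = 29) = 3/1000 ≈ 0.0030.

0.0030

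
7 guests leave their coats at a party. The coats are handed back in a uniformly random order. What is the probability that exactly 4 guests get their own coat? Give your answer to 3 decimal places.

0.014

Choose which 4 of the 7 are fixed: C(7,4) = 35 ways.
The remaining 3 must have no fixed point: D(3) = 2.
P = 35·2/5040 = 1/72 ≈ 0.014.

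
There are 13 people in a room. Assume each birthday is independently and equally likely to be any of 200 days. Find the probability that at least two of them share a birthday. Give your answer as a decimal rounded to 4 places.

0.3286

It's easier to compute the probability that all 13 are distinct.
P(all distinct) = 200/200 · 199/200 · ··· · 188/200 ≈ 0.6714.
So the probability of at least one match is 1 − 0.6714 = 0.3286.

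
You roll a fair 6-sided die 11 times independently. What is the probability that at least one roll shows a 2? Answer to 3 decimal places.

P(no roll shows a 2) = (5/6)^11 ≈ 0.135.
P(at least one) = 1 − 0.135 = 0.865.

0.865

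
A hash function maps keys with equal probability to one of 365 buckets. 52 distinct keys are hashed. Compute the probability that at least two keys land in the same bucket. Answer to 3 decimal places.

It's easier to compute the probability that all 52 are distinct.
P(all distinct) = 365/365 · 364/365 · ··· · 314/365 ≈ 0.022.
So the probability of at least one match is 1 − 0.022 = 0.978.

0.978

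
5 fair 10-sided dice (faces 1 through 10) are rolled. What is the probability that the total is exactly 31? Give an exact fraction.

33/625

There are 10^5 = 100000 equally likely outcomes.
The number of ordered 5-tuples from {1,…,10} summing to 31 is 5280.
P(sum = 31) = 5280/100000 = 33/625.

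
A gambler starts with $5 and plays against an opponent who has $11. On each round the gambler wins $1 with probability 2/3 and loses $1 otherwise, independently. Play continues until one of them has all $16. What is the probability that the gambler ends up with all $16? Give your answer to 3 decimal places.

Let r = q/p = (1/3)/(2/3) = 1/2. The recurrence P(i) = p·P(i+1) + q·P(i−1) with P(0)=0, P(16)=1 gives P(i) = (1 − r^i)/(1 − r^16).
P(5) = (1 − (1/2)^5) / (1 − (1/2)^16) = 63488/65535 ≈ 0.969.

0.969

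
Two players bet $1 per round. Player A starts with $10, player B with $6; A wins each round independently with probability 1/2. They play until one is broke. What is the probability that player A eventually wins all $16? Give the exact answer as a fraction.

5/8

With a fair step, P(i) = ½P(i−1) + ½P(i+1) with P(0)=0, P(16)=1 has the linear solution P(i) = i/16.
P(10) = 10/16 = 5/8.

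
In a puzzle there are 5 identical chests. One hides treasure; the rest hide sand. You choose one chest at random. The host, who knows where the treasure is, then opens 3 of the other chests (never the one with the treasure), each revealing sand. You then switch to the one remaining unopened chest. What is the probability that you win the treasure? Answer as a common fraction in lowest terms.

4/5

Your original chest holds the treasure with probability 1/5, so the other 4 collectively hold it with probability 4/5.
The host can always find 3 empty chests to open, so the reveals don't change that 4/5; it is now spread over the 1 remaining unopened chest.
P(win by switching) = (4/5) · (1/1) = 4/5.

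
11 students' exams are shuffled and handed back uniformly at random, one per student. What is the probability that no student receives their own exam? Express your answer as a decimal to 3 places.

0.368

This is the derangement probability: permutations of 11 with no fixed point.
D(11) = 11! · (1 − 1/1! + 1/2! − ··· + (−1)^11/11!) = 14684570.
P = 14684570/39916800 = 1468457/3991680 ≈ 0.368.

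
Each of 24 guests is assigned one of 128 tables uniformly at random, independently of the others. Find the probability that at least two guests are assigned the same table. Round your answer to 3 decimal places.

0.900

It's easier to compute the probability that all 24 are distinct.
P(all distinct) = 128/128 · 127/128 · ··· · 105/128 ≈ 0.100.
So the probability of at least one match is 1 − 0.100 = 0.900.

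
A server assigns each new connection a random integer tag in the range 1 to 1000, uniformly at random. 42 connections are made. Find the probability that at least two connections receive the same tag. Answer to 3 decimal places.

0.582

It's easier to compute the probability that all 42 are distinct.
P(all distinct) = 1000/1000 · 999/1000 · ··· · 959/1000 ≈ 0.418.
So the probability of at least one match is 1 − 0.418 = 0.582.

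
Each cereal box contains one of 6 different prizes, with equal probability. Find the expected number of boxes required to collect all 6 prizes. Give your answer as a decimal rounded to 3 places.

14.700

After i distinct types are collected, each trial gives a new one with probability (6−i)/6, so the expected wait for the next new type is 6/(6−i).
E = 6/6 + 6/5 + 6/4 + 6/3 + 6/2 + 6/1 = 147/10 ≈ 14.700.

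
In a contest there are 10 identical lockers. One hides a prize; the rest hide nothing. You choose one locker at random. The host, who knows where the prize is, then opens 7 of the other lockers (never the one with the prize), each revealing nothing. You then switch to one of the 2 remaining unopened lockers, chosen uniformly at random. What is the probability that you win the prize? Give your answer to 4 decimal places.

0.4500

Your original locker holds the prize with probability 1/10, so the other 9 collectively hold it with probability 9/10.
The host can always find 7 empty lockers to open, so the reveals don't change that 9/10; it is now spread over the 2 remaining unopened lockers.
P(win by switching) = (9/10) · (1/2) = 9/20 ≈ 0.4500.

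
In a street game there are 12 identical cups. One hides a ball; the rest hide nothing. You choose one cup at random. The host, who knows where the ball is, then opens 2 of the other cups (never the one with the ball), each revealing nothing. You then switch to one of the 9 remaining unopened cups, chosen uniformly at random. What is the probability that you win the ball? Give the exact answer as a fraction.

11/108

Your original cup holds the ball with probability 1/12, so the other 11 collectively hold it with probability 11/12.
The host can always find 2 empty cups to open, so the reveals don't change that 11/12; it is now spread over the 9 remaining unopened cups.
P(win by switching) = (11/12) · (1/9) = 11/108.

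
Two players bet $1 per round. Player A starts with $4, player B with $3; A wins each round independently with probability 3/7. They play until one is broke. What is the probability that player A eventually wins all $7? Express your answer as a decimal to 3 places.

Let r = q/p = (4/7)/(3/7) = 4/3. The recurrence P(i) = p·P(i+1) + q·P(i−1) with P(0)=0, P(7)=1 gives P(i) = (1 − r^i)/(1 − r^7).
P(4) = (1 − (4/3)^4) / (1 − (4/3)^7) = 4725/14197 ≈ 0.333.

0.333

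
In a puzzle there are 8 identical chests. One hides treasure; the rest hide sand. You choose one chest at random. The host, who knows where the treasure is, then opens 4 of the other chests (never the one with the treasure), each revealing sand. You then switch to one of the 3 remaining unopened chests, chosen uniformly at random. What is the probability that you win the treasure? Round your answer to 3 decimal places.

0.292

Your original chest holds the treasure with probability 1/8, so the other 7 collectively hold it with probability 7/8.
The host can always find 4 empty chests to open, so the reveals don't change that 7/8; it is now spread over the 3 remaining unopened chests.
P(win by switching) = (7/8) · (1/3) = 7/24 ≈ 0.292.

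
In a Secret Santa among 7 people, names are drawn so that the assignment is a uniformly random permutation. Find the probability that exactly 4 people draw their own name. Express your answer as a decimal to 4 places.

Choose which 4 of the 7 are fixed: C(7,4) = 35 ways.
The remaining 3 must have no fixed point: D(3) = 2.
P = 35·2/5040 = 1/72 ≈ 0.0139.

0.0139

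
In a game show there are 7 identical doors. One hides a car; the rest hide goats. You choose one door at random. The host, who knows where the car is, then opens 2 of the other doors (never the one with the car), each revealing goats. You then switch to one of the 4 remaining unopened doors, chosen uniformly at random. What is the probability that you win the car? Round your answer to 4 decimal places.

0.2143

Your original door holds the car with probability 1/7, so the other 6 collectively hold it with probability 6/7.
The host can always find 2 empty doors to open, so the reveals don't change that 6/7; it is now spread over the 4 remaining unopened doors.
P(win by switching) = (6/7) · (1/4) = 3/14 ≈ 0.2143.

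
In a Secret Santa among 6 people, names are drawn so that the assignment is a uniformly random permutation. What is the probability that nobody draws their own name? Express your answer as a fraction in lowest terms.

This is the derangement probability: permutations of 6 with no fixed point.
D(6) = 6! · (1 − 1/1! + 1/2! − ··· + (−1)^6/6!) = 265.
P = 265/720 = 53/144.

53/144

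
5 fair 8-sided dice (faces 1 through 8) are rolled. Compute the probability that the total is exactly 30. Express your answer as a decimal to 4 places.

0.0283

There are 8^5 = 32768 equally likely outcomes.
The number of ordered 5-tuples from {1,…,8} summing to 30 is 926.
P(sum = 30) = 926/32768 = 463/16384 ≈ 0.0283.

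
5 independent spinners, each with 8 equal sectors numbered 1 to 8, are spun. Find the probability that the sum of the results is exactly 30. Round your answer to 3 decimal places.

There are 8^5 = 32768 equally likely outcomes.
The number of ordered 5-tuples from {1,…,8} summing to 30 is 926.
P(sum = 30) = 926/32768 = 463/16384 ≈ 0.028.

0.028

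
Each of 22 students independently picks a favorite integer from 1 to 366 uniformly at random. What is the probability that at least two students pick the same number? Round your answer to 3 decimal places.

It's easier to compute the probability that all 22 are distinct.
P(all distinct) = 366/366 · 365/366 · ··· · 345/366 ≈ 0.525.
So the probability of at least one match is 1 − 0.525 = 0.475.

0.475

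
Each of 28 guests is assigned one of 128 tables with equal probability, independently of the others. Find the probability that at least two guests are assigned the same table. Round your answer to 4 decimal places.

0.9589

It's easier to compute the probability that all 28 are distinct.
P(all distinct) = 128/128 · 127/128 · ··· · 101/128 ≈ 0.0411.
So the probability of at least one match is 1 − 0.0411 = 0.9589.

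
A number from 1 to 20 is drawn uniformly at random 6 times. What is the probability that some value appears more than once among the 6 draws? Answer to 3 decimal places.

0.564

P(all 6 different) = 20/20 · 19/20 · ··· · 15/20 ≈ 0.436.
P(at least two equal) = 1 − 0.436 = 0.564.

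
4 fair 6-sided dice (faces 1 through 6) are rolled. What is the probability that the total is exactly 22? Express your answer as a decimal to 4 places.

There are 6^4 = 1296 equally likely outcomes.
The number of ordered 4-tuples from {1,…,6} summing to 22 is 10.
P(sum = 22) = 10/1296 = 5/648 ≈ 0.0077.

0.0077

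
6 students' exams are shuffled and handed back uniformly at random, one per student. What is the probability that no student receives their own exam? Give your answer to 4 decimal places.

This is the derangement probability: permutations of 6 with no fixed point.
D(6) = 6! · (1 − 1/1! + 1/2! − ··· + (−1)^6/6!) = 265.
P = 265/720 = 53/144 ≈ 0.3681.

0.3681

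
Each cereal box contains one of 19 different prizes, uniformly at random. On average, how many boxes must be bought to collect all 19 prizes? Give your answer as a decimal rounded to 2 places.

After i distinct types are collected, each trial gives a new one with probability (19−i)/19, so the expected wait for the next new type is 19/(19−i).
E = 19/19 + 19/18 + 19/17 + 19/16 + 19/15 + 19/14 + 19/13 + 19/12 + 19/11 + 19/10 + 19/9 + 19/8 + 19/7 + 19/6 + 19/5 + 19/4 + 19/3 + 19/2 + 19/1 = 275295799/4084080 ≈ 67.41.

67.41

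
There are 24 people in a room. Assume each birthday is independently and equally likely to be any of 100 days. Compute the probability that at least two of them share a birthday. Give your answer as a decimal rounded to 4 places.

It's easier to compute the probability that all 24 are distinct.
P(all distinct) = 100/100 · 99/100 · ··· · 77/100 ≈ 0.0495.
So the probability of at least one match is 1 − 0.0495 = 0.9505.

0.9505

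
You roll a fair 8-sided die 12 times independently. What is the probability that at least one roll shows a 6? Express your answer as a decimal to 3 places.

0.799

P(no roll shows a 6) = (7/8)^12 ≈ 0.201.
P(at least one) = 1 − 0.201 = 0.799.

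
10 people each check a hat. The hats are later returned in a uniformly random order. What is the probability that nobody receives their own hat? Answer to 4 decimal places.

This is the derangement probability: permutations of 10 with no fixed point.
D(10) = 10! · (1 − 1/1! + 1/2! − ··· + (−1)^10/10!) = 1334961.
P = 1334961/3628800 = 16481/44800 ≈ 0.3679.

0.3679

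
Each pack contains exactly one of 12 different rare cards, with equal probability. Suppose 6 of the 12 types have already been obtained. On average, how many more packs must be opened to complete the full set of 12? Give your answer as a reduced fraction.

Starting from 6 distinct types, each trial gives a new one with probability (12−i)/12 when i types are held, so the wait for the next new type is 12/(12−i).
E = 12/6 + 12/5 + 12/4 + 12/3 + 12/2 + 12/1 = 147/5.

147/5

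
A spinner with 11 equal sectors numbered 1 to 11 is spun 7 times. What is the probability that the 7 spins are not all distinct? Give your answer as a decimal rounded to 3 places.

P(all 7 different) = 11/11 · 10/11 · ··· · 5/11 ≈ 0.085.
P(at least two equal) = 1 − 0.085 = 0.915.

0.915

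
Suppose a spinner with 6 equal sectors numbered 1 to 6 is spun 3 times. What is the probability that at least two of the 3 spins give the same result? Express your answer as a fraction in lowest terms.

P(all 3 different) = 6/6 · 5/6 · ··· · 4/6 = 5/9.
P(at least two equal) = 1 − 5/9 = 4/9.

4/9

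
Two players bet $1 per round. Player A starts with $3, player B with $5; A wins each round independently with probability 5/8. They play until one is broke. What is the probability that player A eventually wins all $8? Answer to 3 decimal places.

0.797

Let r = q/p = (3/8)/(5/8) = 3/5. The recurrence P(i) = p·P(i+1) + q·P(i−1) with P(0)=0, P(8)=1 gives P(i) = (1 − r^i)/(1 − r^8).
P(3) = (1 − (3/5)^3) / (1 − (3/5)^8) = 153125/192032 ≈ 0.797.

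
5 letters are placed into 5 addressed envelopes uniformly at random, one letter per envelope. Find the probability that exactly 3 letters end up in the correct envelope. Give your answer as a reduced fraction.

1/12

Choose which 3 of the 5 are fixed: C(5,3) = 10 ways.
The remaining 2 must have no fixed point: D(2) = 1.
P = 10·1/120 = 1/12.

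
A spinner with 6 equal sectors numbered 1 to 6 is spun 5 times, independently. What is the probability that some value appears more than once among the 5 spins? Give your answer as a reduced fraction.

P(all 5 different) = 6/6 · 5/6 · ··· · 2/6 = 5/54.
P(at least two equal) = 1 − 5/54 = 49/54.

49/54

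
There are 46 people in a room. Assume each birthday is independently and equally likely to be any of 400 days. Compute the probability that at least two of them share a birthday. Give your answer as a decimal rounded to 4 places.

It's easier to compute the probability that all 46 are distinct.
P(all distinct) = 400/400 · 399/400 · ··· · 355/400 ≈ 0.0678.
So the probability of at least one match is 1 − 0.0678 = 0.9322.

0.9322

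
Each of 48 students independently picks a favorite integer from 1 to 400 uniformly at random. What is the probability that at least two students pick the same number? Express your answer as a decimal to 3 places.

It's easier to compute the probability that all 48 are distinct.
P(all distinct) = 400/400 · 399/400 · ··· · 353/400 ≈ 0.053.
So the probability of at least one match is 1 − 0.053 = 0.947.

0.947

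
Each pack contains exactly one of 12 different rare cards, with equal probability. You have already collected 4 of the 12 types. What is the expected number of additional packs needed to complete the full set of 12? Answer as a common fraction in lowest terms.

2283/70

Starting from 4 distinct types, each trial gives a new one with probability (12−i)/12 when i types are held, so the wait for the next new type is 12/(12−i).
E = 12/8 + 12/7 + 12/6 + 12/5 + 12/4 + 12/3 + 12/2 + 12/1 = 2283/70.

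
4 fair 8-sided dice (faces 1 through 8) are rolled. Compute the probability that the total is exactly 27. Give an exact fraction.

7/512

There are 8^4 = 4096 equally likely outcomes.
The number of ordered 4-tuples from {1,…,8} summing to 27 is 56.
P(sum = 27) = 56/4096 = 7/512.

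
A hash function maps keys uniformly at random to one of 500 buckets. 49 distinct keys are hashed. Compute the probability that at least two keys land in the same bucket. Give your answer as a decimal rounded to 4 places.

0.9121

It's easier to compute the probability that all 49 are distinct.
P(all distinct) = 500/500 · 499/500 · ··· · 452/500 ≈ 0.0879.
So the probability of at least one match is 1 − 0.0879 = 0.9121.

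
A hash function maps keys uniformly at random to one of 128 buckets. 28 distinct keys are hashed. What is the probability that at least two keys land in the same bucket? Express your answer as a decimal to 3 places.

0.959

It's easier to compute the probability that all 28 are distinct.
P(all distinct) = 128/128 · 127/128 · ··· · 101/128 ≈ 0.041.
So the probability of at least one match is 1 − 0.041 = 0.959.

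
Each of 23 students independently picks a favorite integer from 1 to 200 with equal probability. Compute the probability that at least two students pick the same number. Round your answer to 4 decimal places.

It's easier to compute the probability that all 23 are distinct.
P(all distinct) = 200/200 · 199/200 · ··· · 178/200 ≈ 0.2684.
So the probability of at least one match is 1 − 0.2684 = 0.7316.

0.7316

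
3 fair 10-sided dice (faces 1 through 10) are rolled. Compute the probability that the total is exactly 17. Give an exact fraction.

3/40

There are 10^3 = 1000 equally likely outcomes.
The number of ordered 3-tuples from {1,…,10} summing to 17 is 75.
P(sum = 17) = 75/1000 = 3/40.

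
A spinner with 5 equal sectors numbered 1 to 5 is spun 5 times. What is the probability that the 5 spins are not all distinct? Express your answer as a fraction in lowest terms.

601/625

P(all 5 different) = 5/5 · 4/5 · ··· · 1/5 = 24/625.
P(at least two equal) = 1 − 24/625 = 601/625.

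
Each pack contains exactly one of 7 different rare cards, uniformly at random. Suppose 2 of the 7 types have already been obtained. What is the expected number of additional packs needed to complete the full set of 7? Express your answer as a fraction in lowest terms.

959/60

Starting from 2 distinct types, each trial gives a new one with probability (7−i)/7 when i types are held, so the wait for the next new type is 7/(7−i).
E = 7/5 + 7/4 + 7/3 + 7/2 + 7/1 = 959/60.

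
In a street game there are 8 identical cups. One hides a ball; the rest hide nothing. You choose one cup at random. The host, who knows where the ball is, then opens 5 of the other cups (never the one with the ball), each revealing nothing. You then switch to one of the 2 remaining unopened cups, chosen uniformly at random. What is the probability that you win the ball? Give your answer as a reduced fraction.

7/16

Your original cup holds the ball with probability 1/8, so the other 7 collectively hold it with probability 7/8.
The host can always find 5 empty cups to open, so the reveals don't change that 7/8; it is now spread over the 2 remaining unopened cups.
P(win by switching) = (7/8) · (1/2) = 7/16.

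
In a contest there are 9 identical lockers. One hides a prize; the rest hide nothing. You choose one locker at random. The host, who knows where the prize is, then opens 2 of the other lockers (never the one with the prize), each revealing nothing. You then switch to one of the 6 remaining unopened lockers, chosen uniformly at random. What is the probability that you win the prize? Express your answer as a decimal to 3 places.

0.148

Your original locker holds the prize with probability 1/9, so the other 8 collectively hold it with probability 8/9.
The host can always find 2 empty lockers to open, so the reveals don't change that 8/9; it is now spread over the 6 remaining unopened lockers.
P(win by switching) = (8/9) · (1/6) = 4/27 ≈ 0.148.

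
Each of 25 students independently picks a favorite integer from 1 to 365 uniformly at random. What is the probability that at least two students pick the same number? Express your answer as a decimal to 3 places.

0.569

It's easier to compute the probability that all 25 are distinct.
P(all distinct) = 365/365 · 364/365 · ··· · 341/365 ≈ 0.431.
So the probability of at least one match is 1 − 0.431 = 0.569.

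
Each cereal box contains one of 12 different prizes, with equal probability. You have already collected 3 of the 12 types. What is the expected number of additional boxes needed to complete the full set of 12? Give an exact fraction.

Starting from 3 distinct types, each trial gives a new one with probability (12−i)/12 when i types are held, so the wait for the next new type is 12/(12−i).
E = 12/9 + 12/8 + 12/7 + 12/6 + 12/5 + 12/4 + 12/3 + 12/2 + 12/1 = 7129/210.

7129/210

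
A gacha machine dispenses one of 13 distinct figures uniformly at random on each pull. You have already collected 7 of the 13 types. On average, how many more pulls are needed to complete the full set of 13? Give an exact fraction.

637/20

Starting from 7 distinct types, each trial gives a new one with probability (13−i)/13 when i types are held, so the wait for the next new type is 13/(13−i).
E = 13/6 + 13/5 + 13/4 + 13/3 + 13/2 + 13/1 = 637/20.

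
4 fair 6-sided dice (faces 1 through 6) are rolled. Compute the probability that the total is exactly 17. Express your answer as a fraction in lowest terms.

There are 6^4 = 1296 equally likely outcomes.
The number of ordered 4-tuples from {1,…,6} summing to 17 is 104.
P(sum = 17) = 104/1296 = 13/162.

13/162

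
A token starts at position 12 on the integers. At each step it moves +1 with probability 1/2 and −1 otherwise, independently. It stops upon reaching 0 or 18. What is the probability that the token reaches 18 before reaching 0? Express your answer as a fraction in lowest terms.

2/3

With a fair step, P(i) = ½P(i−1) + ½P(i+1) with P(0)=0, P(18)=1 has the linear solution P(i) = i/18.
P(12) = 12/18 = 2/3.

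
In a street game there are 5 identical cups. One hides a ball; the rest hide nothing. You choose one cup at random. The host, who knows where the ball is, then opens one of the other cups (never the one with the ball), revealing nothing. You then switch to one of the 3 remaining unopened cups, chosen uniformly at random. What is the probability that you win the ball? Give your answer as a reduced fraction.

4/15

Your original cup holds the ball with probability 1/5, so the other 4 collectively hold it with probability 4/5.
The host can always find an empty cup to open, so this doesn't change that 4/5; it is now spread over the 3 remaining unopened cups.
P(win by switching) = (4/5) · (1/3) = 4/15.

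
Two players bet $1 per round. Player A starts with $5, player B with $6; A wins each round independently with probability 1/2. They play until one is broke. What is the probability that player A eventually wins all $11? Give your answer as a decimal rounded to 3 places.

With a fair step, P(i) = ½P(i−1) + ½P(i+1) with P(0)=0, P(11)=1 has the linear solution P(i) = i/11.
P(5) = 5/11 ≈ 0.455.

0.455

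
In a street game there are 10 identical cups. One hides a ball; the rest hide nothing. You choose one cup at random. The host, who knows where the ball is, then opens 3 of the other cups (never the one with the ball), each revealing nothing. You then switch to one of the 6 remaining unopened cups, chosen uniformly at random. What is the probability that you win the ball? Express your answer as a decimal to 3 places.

Your original cup holds the ball with probability 1/10, so the other 9 collectively hold it with probability 9/10.
The host can always find 3 empty cups to open, so the reveals don't change that 9/10; it is now spread over the 6 remaining unopened cups.
P(win by switching) = (9/10) · (1/6) = 3/20 ≈ 0.150.

0.150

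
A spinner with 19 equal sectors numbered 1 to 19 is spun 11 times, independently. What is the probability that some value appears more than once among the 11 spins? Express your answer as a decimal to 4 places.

0.9741

P(all 11 different) = 19/19 · 18/19 · ··· · 9/19 ≈ 0.0259.
P(at least two equal) = 1 − 0.0259 = 0.9741.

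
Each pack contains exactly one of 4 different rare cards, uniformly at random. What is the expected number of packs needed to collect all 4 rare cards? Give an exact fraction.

25/3

After i distinct types are collected, each trial gives a new one with probability (4−i)/4, so the expected wait for the next new type is 4/(4−i).
E = 4/4 + 4/3 + 4/2 + 4/1 = 25/3.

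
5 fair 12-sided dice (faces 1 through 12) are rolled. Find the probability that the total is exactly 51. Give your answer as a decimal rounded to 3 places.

There are 12^5 = 248832 equally likely outcomes.
The number of ordered 5-tuples from {1,…,12} summing to 51 is 715.
P(sum = 51) = 715/248832 ≈ 0.003.

0.003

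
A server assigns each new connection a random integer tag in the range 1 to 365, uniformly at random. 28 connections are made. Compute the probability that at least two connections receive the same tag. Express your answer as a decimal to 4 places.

It's easier to compute the probability that all 28 are distinct.
P(all distinct) = 365/365 · 364/365 · ··· · 338/365 ≈ 0.3455.
So the probability of at least one match is 1 − 0.3455 = 0.6545.

0.6545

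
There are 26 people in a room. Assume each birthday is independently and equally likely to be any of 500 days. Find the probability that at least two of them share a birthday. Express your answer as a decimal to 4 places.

It's easier to compute the probability that all 26 are distinct.
P(all distinct) = 500/500 · 499/500 · ··· · 475/500 ≈ 0.5162.
So the probability of at least one match is 1 − 0.5162 = 0.4838.

0.4838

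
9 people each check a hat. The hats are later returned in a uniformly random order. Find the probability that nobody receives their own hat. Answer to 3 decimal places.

0.368

This is the derangement probability: permutations of 9 with no fixed point.
D(9) = 9! · (1 − 1/1! + 1/2! − ··· + (−1)^9/9!) = 133496.
P = 133496/362880 = 16687/45360 ≈ 0.368.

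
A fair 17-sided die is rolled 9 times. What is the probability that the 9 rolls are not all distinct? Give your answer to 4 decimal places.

P(all 9 different) = 17/17 · 16/17 · ··· · 9/17 ≈ 0.0744.
P(at least two equal) = 1 − 0.0744 = 0.9256.

0.9256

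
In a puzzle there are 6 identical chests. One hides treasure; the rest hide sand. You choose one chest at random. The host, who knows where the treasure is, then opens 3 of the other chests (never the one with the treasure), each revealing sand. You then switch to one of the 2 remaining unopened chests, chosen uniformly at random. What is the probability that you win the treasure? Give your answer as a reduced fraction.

Your original chest holds the treasure with probability 1/6, so the other 5 collectively hold it with probability 5/6.
The host can always find 3 empty chests to open, so the reveals don't change that 5/6; it is now spread over the 2 remaining unopened chests.
P(win by switching) = (5/6) · (1/2) = 5/12.

5/12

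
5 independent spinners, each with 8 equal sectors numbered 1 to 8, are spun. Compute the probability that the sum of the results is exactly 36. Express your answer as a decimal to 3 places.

0.002

There are 8^5 = 32768 equally likely outcomes.
The number of ordered 5-tuples from {1,…,8} summing to 36 is 70.
P(sum = 36) = 70/32768 = 35/16384 ≈ 0.002.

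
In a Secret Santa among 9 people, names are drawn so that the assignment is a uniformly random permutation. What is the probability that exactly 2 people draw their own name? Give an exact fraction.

Choose which 2 of the 9 are fixed: C(9,2) = 36 ways.
The remaining 7 must have no fixed point: D(7) = 1854.
P = 36·1854/362880 = 103/560.

103/560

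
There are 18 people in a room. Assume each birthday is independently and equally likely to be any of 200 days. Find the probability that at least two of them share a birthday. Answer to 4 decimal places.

0.5454

It's easier to compute the probability that all 18 are distinct.
P(all distinct) = 200/200 · 199/200 · ··· · 183/200 ≈ 0.4546.
So the probability of at least one match is 1 − 0.4546 = 0.5454.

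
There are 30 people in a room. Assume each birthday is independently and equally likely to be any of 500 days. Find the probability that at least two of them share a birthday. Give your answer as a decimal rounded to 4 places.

It's easier to compute the probability that all 30 are distinct.
P(all distinct) = 500/500 · 499/500 · ··· · 471/500 ≈ 0.4116.
So the probability of at least one match is 1 − 0.4116 = 0.5884.

0.5884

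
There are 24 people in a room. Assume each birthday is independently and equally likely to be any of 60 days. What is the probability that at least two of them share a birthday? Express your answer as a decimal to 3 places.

It's easier to compute the probability that all 24 are distinct.
P(all distinct) = 60/60 · 59/60 · ··· · 37/60 ≈ 0.005.
So the probability of at least one match is 1 − 0.005 = 0.995.

0.995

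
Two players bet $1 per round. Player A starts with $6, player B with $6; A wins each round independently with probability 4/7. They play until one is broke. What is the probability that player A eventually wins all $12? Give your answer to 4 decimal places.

Let r = q/p = (3/7)/(4/7) = 3/4. The recurrence P(i) = p·P(i+1) + q·P(i−1) with P(0)=0, P(12)=1 gives P(i) = (1 − r^i)/(1 − r^12).
P(6) = (1 − (3/4)^6) / (1 − (3/4)^12) = 4096/4825 ≈ 0.8489.

0.8489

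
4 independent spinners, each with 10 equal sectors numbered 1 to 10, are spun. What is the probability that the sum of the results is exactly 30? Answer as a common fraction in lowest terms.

There are 10^4 = 10000 equally likely outcomes.
The number of ordered 4-tuples from {1,…,10} summing to 30 is 282.
P(sum = 30) = 282/10000 = 141/5000.

141/5000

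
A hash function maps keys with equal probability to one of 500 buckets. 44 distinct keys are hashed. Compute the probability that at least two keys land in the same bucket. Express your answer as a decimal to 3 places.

It's easier to compute the probability that all 44 are distinct.
P(all distinct) = 500/500 · 499/500 · ··· · 457/500 ≈ 0.142.
So the probability of at least one match is 1 − 0.142 = 0.858.

0.858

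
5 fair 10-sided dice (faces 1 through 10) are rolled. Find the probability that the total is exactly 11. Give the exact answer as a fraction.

There are 10^5 = 100000 equally likely outcomes.
The number of ordered 5-tuples from {1,…,10} summing to 11 is 210.
P(sum = 11) = 210/100000 = 21/10000.

21/10000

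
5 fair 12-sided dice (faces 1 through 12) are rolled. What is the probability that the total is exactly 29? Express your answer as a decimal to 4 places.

0.0458

There are 12^5 = 248832 equally likely outcomes.
The number of ordered 5-tuples from {1,…,12} summing to 29 is 11385.
P(sum = 29) = 11385/248832 = 1265/27648 ≈ 0.0458.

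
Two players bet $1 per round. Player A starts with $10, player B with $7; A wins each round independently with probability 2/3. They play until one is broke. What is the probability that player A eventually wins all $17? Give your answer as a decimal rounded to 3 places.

Let r = q/p = (1/3)/(2/3) = 1/2. The recurrence P(i) = p·P(i+1) + q·P(i−1) with P(0)=0, P(17)=1 gives P(i) = (1 − r^i)/(1 − r^17).
P(10) = (1 − (1/2)^10) / (1 − (1/2)^17) = 130944/131071 ≈ 0.999.

0.999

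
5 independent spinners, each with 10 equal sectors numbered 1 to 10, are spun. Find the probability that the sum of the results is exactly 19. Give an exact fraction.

There are 10^5 = 100000 equally likely outcomes.
The number of ordered 5-tuples from {1,…,10} summing to 19 is 2710.
P(sum = 19) = 2710/100000 = 271/10000.

271/10000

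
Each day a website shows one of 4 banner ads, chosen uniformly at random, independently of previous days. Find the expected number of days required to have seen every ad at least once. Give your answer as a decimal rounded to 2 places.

8.33

After i distinct types are collected, each trial gives a new one with probability (4−i)/4, so the expected wait for the next new type is 4/(4−i).
E = 4/4 + 4/3 + 4/2 + 4/1 = 25/3 ≈ 8.33.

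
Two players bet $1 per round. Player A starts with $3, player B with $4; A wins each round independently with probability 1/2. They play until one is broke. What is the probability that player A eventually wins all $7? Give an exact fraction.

3/7

With a fair step, P(i) = ½P(i−1) + ½P(i+1) with P(0)=0, P(7)=1 has the linear solution P(i) = i/7.
P(3) = 3/7.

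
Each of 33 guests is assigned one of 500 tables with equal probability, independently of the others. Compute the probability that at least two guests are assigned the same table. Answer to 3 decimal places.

0.660

It's easier to compute the probability that all 33 are distinct.
P(all distinct) = 500/500 · 499/500 · ··· · 468/500 ≈ 0.340.
So the probability of at least one match is 1 − 0.340 = 0.660.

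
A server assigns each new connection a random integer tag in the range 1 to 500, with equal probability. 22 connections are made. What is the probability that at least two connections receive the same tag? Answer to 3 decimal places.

0.374

It's easier to compute the probability that all 22 are distinct.
P(all distinct) = 500/500 · 499/500 · ··· · 479/500 ≈ 0.626.
So the probability of at least one match is 1 − 0.626 = 0.374.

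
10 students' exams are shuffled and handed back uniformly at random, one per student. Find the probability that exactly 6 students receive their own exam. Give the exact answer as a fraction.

Choose which 6 of the 10 are fixed: C(10,6) = 210 ways.
The remaining 4 must have no fixed point: D(4) = 9.
P = 210·9/3628800 = 1/1920.

1/1920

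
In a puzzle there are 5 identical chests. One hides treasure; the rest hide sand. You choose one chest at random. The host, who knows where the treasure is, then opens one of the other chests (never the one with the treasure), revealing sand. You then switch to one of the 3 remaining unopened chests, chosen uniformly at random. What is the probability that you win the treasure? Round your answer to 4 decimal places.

Your original chest holds the treasure with probability 1/5, so the other 4 collectively hold it with probability 4/5.
The host can always find an empty chest to open, so this doesn't change that 4/5; it is now spread over the 3 remaining unopened chests.
P(win by switching) = (4/5) · (1/3) = 4/15 ≈ 0.2667.

0.2667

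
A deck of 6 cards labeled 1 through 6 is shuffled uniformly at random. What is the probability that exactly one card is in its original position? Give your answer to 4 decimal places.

Choose which one is fixed: C(6,1) = 6 ways.
The remaining 5 must have no fixed point: D(5) = 44.
P = 6·44/720 = 11/30 ≈ 0.3667.

0.3667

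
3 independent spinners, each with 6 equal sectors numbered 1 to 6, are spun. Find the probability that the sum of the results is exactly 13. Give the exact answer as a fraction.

There are 6^3 = 216 equally likely outcomes.
The number of ordered 3-tuples from {1,…,6} summing to 13 is 21.
P(sum = 13) = 21/216 = 7/72.

7/72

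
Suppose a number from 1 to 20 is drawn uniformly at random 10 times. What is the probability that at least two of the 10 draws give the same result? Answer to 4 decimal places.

P(all 10 different) = 20/20 · 19/20 · ··· · 11/20 ≈ 0.0655.
P(at least two equal) = 1 − 0.0655 = 0.9345.

0.9345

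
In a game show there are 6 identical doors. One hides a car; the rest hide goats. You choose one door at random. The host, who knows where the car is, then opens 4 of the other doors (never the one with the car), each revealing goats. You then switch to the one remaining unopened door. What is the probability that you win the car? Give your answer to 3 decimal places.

0.833

Your original door holds the car with probability 1/6, so the other 5 collectively hold it with probability 5/6.
The host can always find 4 empty doors to open, so the reveals don't change that 5/6; it is now spread over the 1 remaining unopened door.
P(win by switching) = (5/6) · (1/1) = 5/6 ≈ 0.833.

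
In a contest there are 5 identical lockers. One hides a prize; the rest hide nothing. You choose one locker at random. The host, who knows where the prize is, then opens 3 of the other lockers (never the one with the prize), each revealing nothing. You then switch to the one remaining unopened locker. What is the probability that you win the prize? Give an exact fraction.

Your original locker holds the prize with probability 1/5, so the other 4 collectively hold it with probability 4/5.
The host can always find 3 empty lockers to open, so the reveals don't change that 4/5; it is now spread over the 1 remaining unopened locker.
P(win by switching) = (4/5) · (1/1) = 4/5.

4/5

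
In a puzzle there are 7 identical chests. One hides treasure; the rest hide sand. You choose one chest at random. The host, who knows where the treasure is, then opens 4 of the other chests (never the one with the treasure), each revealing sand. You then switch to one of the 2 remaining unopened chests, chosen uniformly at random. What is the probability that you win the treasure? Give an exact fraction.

3/7

Your original chest holds the treasure with probability 1/7, so the other 6 collectively hold it with probability 6/7.
The host can always find 4 empty chests to open, so the reveals don't change that 6/7; it is now spread over the 2 remaining unopened chests.
P(win by switching) = (6/7) · (1/2) = 3/7.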